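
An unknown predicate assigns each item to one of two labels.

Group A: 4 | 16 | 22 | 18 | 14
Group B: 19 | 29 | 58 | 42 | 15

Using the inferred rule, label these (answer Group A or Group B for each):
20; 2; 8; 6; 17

Group A, Group A, Group A, Group A, Group B

'Group A' ⟺ even AND at most 22.
20 → 20 is even, 20 ≤ 22 → Group A. 2 → 2 is even, 2 ≤ 22 → Group A. 8 → 8 is even, 8 ≤ 22 → Group A. 6 → 6 is even, 6 ≤ 22 → Group A. 17 → 17 is odd, 17 ≤ 22 → Group B.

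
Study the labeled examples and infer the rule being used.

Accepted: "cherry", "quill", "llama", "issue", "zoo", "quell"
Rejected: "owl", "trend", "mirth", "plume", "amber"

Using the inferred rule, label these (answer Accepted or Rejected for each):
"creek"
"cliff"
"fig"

Accepted, Accepted, Rejected

Rule: has a double letter. This holds for each 'Accepted' example and fails for each 'Rejected' one.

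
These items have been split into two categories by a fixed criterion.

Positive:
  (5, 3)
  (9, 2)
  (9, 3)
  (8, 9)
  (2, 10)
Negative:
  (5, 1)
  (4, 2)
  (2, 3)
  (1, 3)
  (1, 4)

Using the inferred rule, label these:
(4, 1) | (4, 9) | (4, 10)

Negative, Positive, Positive

The simplest hypothesis consistent with all the labels is: sum ≥ 8.
(4, 1): 4+1 = 5, does not fit → Negative. (4, 9): 4+9 = 13, checks out → Positive. (4, 10): 4+10 = 14, checks out → Positive.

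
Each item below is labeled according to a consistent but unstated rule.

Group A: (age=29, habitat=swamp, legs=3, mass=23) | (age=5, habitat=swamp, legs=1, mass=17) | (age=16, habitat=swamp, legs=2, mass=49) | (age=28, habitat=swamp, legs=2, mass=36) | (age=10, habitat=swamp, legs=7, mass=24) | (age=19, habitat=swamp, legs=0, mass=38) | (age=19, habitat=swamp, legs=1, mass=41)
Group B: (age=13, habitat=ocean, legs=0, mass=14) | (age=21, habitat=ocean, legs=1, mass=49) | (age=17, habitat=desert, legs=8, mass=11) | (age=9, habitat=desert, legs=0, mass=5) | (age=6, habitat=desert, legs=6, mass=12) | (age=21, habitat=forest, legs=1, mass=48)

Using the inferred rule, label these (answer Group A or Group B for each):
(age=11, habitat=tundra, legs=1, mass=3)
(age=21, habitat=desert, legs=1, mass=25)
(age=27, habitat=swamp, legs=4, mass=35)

A rule that fits every label: habitat is swamp — true of each 'Group A' example, false of each 'Group B' one.
(age=11, habitat=tundra, legs=1, mass=3): Group B (habitat is tundra). (age=21, habitat=desert, legs=1, mass=25): Group B (habitat is desert). (age=27, habitat=swamp, legs=4, mass=35): Group A (habitat is swamp).

Group B, Group B, Group A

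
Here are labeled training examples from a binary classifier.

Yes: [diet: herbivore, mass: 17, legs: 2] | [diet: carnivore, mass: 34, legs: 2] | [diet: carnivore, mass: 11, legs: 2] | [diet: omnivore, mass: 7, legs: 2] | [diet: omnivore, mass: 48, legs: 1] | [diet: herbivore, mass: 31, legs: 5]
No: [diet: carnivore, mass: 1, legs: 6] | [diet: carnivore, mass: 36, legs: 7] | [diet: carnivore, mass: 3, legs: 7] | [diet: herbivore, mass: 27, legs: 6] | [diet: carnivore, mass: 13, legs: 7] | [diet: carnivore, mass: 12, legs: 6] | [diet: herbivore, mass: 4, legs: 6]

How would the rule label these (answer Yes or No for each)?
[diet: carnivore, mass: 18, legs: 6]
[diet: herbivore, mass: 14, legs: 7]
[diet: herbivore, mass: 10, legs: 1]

No, No, Yes

All 'Yes' examples share one property — legs ≤ 5 — and every 'No' example lacks it.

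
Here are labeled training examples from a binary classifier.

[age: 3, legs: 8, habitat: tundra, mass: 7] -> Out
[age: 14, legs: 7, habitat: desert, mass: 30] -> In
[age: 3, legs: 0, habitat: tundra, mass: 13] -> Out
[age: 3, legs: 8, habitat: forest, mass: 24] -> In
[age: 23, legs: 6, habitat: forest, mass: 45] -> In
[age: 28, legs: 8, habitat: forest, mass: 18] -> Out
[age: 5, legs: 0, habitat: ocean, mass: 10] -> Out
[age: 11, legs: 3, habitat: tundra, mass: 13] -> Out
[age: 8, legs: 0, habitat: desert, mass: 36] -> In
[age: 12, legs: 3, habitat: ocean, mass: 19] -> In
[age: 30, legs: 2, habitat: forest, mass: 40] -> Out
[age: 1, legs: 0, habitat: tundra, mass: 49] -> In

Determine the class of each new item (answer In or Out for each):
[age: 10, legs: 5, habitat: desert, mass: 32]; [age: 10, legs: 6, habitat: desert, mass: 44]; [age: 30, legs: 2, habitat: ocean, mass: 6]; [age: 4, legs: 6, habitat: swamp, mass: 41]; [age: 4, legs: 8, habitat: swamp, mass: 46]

In, In, Out, In, In

'In' ⟺ age ≤ 23 AND mass ≥ 18.
In: [age: 10, legs: 5, habitat: desert, mass: 32], since age = 10, mass = 32.
In: [age: 10, legs: 6, habitat: desert, mass: 44], since age = 10, mass = 44.
Out: [age: 30, legs: 2, habitat: ocean, mass: 6], since age = 30, mass = 6.
In: [age: 4, legs: 6, habitat: swamp, mass: 41], since age = 4, mass = 41.
In: [age: 4, legs: 8, habitat: swamp, mass: 46], since age = 4, mass = 46.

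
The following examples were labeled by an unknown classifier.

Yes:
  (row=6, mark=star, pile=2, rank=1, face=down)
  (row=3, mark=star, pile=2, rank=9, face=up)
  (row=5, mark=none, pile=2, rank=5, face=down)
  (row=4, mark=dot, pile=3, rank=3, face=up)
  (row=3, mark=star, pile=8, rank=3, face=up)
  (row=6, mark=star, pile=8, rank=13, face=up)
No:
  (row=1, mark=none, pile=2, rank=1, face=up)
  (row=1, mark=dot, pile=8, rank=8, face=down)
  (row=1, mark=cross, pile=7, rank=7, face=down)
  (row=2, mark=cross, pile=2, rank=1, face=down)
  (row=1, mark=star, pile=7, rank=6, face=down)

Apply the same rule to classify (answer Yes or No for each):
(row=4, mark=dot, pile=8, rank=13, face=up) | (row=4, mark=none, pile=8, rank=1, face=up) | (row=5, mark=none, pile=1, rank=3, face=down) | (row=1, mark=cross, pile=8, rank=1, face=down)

Yes, Yes, Yes, No

Every 'Yes' example satisfies: row ≥ 3. None of the 'No' examples do.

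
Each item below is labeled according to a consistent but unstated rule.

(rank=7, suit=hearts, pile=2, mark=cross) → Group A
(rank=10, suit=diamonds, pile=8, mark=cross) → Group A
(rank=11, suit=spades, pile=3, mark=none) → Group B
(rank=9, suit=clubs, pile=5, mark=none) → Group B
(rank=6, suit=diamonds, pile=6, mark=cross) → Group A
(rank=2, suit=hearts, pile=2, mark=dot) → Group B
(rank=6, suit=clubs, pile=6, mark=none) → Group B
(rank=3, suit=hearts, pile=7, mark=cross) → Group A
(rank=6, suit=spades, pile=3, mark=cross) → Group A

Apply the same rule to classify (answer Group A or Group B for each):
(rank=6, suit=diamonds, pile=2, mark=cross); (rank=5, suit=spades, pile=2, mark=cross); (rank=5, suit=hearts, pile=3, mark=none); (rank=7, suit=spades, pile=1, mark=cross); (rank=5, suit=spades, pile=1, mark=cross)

Group A, Group A, Group B, Group A, Group A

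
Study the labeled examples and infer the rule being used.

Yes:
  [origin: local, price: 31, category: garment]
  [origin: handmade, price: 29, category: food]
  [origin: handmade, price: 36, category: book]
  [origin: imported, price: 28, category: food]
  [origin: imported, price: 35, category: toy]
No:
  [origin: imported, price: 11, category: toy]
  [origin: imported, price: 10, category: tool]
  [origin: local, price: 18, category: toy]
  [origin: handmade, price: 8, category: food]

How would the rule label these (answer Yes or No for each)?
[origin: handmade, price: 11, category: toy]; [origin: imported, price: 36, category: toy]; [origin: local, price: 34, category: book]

No, Yes, Yes

The common property of the 'Yes' items is: price ≥ 28. No 'No' item has it.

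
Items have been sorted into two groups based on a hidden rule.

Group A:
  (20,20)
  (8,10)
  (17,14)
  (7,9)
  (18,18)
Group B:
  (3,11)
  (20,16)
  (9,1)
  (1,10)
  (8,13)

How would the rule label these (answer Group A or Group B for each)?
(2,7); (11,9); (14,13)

The rule appears to be: |first − second| ≤ 3.

Group B, Group A, Group A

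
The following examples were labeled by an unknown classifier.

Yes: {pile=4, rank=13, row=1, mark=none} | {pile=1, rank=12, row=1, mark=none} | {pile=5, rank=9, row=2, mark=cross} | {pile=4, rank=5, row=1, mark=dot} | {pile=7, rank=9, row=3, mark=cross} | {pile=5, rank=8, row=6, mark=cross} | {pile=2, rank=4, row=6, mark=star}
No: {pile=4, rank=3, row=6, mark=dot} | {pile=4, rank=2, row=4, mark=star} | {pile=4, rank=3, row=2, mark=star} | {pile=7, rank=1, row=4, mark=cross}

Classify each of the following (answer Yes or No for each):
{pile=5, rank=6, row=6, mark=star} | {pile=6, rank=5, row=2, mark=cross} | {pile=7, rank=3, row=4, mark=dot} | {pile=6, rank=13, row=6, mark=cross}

Yes, Yes, No, Yes

Every 'Yes' example satisfies: rank ≥ 4. None of the 'No' examples do.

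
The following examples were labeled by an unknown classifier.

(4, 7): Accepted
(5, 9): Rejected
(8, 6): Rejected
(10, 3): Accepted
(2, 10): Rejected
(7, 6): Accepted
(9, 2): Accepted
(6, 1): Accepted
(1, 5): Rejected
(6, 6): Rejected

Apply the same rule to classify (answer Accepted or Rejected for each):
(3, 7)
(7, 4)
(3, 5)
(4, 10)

One predicate separates the groups cleanly: sum is odd.
Rejected: (3, 7), since 3+7 = 10.
Accepted: (7, 4), since 7+4 = 11.
Rejected: (3, 5), since 3+5 = 8.
Rejected: (4, 10), since 4+10 = 14.

Rejected, Accepted, Rejected, Rejected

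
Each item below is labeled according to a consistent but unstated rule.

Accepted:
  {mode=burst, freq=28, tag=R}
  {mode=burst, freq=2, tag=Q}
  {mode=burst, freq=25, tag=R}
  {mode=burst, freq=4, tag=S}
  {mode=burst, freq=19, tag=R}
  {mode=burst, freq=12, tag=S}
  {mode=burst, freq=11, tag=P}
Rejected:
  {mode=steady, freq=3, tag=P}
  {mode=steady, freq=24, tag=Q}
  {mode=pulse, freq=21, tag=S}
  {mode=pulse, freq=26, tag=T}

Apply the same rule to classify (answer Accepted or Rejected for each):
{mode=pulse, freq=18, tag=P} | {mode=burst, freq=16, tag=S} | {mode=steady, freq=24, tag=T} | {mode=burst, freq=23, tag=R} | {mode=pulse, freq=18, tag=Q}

Every 'Accepted' example satisfies: mode is burst. None of the 'Rejected' examples do.
{mode=pulse, freq=18, tag=P}: mode is pulse, does not fit → Rejected.
{mode=burst, freq=16, tag=S}: mode is burst, passes → Accepted.
{mode=steady, freq=24, tag=T}: mode is steady, does not fit → Rejected.
{mode=burst, freq=23, tag=R}: mode is burst, passes → Accepted.
{mode=pulse, freq=18, tag=Q}: mode is pulse, does not fit → Rejected.

Rejected, Accepted, Rejected, Accepted, Rejected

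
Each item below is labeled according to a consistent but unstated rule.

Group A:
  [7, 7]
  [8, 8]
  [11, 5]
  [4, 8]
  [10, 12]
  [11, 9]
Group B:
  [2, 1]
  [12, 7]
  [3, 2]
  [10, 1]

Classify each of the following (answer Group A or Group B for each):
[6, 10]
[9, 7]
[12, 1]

The classifier is using: sum is even.
[6, 10]: 6+10 = 16, has this property → Group A. [9, 7]: 9+7 = 16, has this property → Group A. [12, 1]: 12+1 = 13, fails this test → Group B.

Group A, Group A, Group B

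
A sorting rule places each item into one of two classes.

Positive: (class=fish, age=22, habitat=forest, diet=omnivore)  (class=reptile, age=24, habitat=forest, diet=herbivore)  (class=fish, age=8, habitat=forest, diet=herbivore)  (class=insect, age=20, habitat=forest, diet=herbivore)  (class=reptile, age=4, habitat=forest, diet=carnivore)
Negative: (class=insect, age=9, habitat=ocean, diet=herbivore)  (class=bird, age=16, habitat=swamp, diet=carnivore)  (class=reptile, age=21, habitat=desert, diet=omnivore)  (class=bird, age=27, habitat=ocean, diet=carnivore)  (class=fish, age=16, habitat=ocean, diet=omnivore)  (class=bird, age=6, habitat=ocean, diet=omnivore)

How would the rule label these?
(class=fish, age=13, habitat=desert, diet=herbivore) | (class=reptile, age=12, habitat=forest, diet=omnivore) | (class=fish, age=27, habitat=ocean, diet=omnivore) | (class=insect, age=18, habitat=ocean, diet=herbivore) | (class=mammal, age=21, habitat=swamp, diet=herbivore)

Looking at the examples, the only property every 'Positive' case has and every 'Negative' case lacks is: habitat is forest.
(class=fish, age=13, habitat=desert, diet=herbivore): habitat is desert, lacks this property → Negative.
(class=reptile, age=12, habitat=forest, diet=omnivore): habitat is forest, matches → Positive.
(class=fish, age=27, habitat=ocean, diet=omnivore): habitat is ocean, lacks this property → Negative.
(class=insect, age=18, habitat=ocean, diet=herbivore): habitat is ocean, lacks this property → Negative.
(class=mammal, age=21, habitat=swamp, diet=herbivore): habitat is swamp, lacks this property → Negative.

Negative, Positive, Negative, Negative, Negative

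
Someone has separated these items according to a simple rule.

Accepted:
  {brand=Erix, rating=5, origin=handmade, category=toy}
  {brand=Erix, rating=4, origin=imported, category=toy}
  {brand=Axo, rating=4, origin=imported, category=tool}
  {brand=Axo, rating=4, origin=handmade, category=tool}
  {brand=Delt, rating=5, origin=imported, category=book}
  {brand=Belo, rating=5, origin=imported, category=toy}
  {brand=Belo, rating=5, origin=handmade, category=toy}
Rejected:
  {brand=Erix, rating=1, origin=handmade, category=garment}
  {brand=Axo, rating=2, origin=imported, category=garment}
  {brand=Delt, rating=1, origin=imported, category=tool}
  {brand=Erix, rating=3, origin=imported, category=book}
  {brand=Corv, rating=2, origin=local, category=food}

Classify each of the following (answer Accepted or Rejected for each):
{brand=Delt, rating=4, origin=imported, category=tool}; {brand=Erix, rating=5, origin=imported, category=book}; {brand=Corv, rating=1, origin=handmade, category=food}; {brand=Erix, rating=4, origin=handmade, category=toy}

Accepted, Accepted, Rejected, Accepted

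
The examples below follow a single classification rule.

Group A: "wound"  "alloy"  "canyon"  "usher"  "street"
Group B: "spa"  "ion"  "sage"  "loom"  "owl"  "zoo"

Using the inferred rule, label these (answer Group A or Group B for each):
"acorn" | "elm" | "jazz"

Group A, Group B, Group B

The common property of the 'Group A' items is: length ≥ 5. No 'Group B' item has it.
"acorn": length 5 — fits, so Group A.
"elm": length 3 — doesn't match, so Group B.
"jazz": length 4 — doesn't match, so Group B.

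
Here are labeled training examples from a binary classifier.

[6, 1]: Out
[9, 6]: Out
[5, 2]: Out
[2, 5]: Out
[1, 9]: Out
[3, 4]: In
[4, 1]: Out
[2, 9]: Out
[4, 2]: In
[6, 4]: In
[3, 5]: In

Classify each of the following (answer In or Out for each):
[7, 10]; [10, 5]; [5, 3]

Out, Out, In

Every 'In' example satisfies: |first − second| ≤ 2. None of the 'Out' examples do.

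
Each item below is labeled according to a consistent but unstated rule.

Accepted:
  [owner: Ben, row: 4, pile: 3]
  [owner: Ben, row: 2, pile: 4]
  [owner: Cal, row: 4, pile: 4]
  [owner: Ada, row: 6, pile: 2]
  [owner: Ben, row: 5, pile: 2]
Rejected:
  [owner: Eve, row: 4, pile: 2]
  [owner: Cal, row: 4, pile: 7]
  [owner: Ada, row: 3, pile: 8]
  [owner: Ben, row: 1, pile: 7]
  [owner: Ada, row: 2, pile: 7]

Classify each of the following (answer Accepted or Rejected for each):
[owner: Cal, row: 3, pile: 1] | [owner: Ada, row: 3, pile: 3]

Every 'Accepted' example satisfies: owner is not Eve AND pile ≤ 4. None of the 'Rejected' examples do.
[owner: Cal, row: 3, pile: 1]: owner is Cal, pile = 1, satisfies this → Accepted.
[owner: Ada, row: 3, pile: 3]: owner is Ada, pile = 3, satisfies this → Accepted.

Accepted, Accepted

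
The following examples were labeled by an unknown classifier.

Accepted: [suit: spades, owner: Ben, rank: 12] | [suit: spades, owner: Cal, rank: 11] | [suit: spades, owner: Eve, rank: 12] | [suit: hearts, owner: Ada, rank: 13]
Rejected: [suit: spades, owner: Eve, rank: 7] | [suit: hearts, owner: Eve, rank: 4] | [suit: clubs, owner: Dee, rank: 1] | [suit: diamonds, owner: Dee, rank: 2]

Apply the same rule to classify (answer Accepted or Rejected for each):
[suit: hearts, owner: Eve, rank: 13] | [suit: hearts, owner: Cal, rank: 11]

Accepted, Accepted

The classifier is using: rank ≥ 11.
[suit: hearts, owner: Eve, rank: 13] → rank = 13 → Accepted.
[suit: hearts, owner: Cal, rank: 11] → rank = 11 → Accepted.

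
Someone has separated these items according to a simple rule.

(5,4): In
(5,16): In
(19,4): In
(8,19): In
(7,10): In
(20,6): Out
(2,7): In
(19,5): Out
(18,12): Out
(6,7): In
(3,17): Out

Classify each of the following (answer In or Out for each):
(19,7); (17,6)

Out, In

Comparing the two groups points to one rule — sum is odd.
(19,7) → 19+7 = 26 → Out.
(17,6) → 17+6 = 23 → In.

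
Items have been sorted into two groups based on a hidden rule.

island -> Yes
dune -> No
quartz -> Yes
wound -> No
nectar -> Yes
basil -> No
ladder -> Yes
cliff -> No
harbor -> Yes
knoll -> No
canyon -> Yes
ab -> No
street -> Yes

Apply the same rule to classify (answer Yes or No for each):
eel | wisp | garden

No, No, Yes

The simplest hypothesis consistent with all the labels is: length 6.
eel: length 3, doesn't match → No.
wisp: length 4, doesn't match → No.
garden: length 6, meets the rule → Yes.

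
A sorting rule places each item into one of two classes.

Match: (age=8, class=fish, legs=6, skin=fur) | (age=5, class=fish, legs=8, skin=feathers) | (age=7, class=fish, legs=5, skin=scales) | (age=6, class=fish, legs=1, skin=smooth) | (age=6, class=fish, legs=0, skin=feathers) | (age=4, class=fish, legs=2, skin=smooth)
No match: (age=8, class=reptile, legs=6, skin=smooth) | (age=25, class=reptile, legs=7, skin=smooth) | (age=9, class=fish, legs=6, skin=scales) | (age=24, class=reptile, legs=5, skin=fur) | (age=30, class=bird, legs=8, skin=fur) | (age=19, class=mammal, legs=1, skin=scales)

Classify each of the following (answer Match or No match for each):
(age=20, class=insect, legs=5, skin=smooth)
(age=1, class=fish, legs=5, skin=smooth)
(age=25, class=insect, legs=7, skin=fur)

No match, Match, No match

The distinguishing property — class is fish AND age ≤ 8 — holds for all the 'Match' cases and none of the 'No match' cases.
(age=20, class=insect, legs=5, skin=smooth): class is insect, age = 20 — doesn't match, so No match. (age=1, class=fish, legs=5, skin=smooth): class is fish, age = 1 — qualifies, so Match. (age=25, class=insect, legs=7, skin=fur): class is insect, age = 25 — doesn't match, so No match.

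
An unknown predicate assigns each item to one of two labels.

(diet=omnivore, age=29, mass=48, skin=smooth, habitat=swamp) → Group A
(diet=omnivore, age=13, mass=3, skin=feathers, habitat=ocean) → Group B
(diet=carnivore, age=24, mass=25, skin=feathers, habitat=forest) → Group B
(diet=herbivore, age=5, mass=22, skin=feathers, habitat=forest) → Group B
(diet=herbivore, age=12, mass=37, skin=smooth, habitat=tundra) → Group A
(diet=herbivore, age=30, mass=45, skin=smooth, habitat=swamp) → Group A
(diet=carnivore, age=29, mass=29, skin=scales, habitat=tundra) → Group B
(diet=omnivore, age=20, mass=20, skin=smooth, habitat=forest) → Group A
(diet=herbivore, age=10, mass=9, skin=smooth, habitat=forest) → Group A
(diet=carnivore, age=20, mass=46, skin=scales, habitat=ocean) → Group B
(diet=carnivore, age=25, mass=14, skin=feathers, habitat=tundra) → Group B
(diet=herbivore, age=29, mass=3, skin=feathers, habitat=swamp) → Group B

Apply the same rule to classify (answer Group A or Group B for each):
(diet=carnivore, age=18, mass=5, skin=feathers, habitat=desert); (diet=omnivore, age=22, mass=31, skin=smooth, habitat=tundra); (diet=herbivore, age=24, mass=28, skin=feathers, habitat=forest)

Group B, Group A, Group B

The rule appears to be: skin is smooth.
(diet=carnivore, age=18, mass=5, skin=feathers, habitat=desert): skin is feathers — does not fit, so Group B. (diet=omnivore, age=22, mass=31, skin=smooth, habitat=tundra): skin is smooth — meets the rule, so Group A. (diet=herbivore, age=24, mass=28, skin=feathers, habitat=forest): skin is feathers — does not fit, so Group B.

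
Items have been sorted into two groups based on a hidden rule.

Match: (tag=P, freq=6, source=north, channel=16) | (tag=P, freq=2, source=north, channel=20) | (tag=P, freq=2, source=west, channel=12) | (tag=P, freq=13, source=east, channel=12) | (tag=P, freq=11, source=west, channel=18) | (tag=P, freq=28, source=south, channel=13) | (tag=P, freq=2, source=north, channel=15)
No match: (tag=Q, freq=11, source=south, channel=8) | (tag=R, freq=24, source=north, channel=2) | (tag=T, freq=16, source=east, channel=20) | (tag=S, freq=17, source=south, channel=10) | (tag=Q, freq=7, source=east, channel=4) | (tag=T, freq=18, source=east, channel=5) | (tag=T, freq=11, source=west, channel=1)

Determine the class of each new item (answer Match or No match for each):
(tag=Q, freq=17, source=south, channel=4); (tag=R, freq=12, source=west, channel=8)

No match, No match

One predicate separates the groups cleanly: tag is P.
(tag=Q, freq=17, source=south, channel=4): tag is Q — fails the rule, so No match. (tag=R, freq=12, source=west, channel=8): tag is R — fails the rule, so No match.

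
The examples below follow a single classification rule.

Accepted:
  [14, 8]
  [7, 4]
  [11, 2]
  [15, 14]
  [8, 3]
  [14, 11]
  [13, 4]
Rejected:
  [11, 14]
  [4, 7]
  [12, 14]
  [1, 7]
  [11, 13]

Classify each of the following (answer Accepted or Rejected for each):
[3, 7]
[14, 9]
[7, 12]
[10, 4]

Rejected, Accepted, Rejected, Accepted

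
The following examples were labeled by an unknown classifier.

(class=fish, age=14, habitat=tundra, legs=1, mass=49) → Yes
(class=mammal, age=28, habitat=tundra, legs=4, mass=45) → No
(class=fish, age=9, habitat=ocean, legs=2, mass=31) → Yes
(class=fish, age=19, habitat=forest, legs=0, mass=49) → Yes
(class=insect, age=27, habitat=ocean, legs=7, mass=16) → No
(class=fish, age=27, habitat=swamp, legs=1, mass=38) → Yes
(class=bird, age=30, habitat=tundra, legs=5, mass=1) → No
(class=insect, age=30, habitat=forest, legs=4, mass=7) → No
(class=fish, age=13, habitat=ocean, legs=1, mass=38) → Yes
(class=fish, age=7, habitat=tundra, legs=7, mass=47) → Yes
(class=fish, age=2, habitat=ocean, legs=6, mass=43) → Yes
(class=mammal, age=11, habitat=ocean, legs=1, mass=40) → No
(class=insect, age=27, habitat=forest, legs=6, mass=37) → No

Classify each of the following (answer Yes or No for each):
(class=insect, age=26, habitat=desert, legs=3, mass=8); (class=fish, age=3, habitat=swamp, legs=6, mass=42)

Every 'Yes' example satisfies: class is fish. None of the 'No' examples do.
(class=insect, age=26, habitat=desert, legs=3, mass=8): No (class is insect). (class=fish, age=3, habitat=swamp, legs=6, mass=42): Yes (class is fish).

No, Yes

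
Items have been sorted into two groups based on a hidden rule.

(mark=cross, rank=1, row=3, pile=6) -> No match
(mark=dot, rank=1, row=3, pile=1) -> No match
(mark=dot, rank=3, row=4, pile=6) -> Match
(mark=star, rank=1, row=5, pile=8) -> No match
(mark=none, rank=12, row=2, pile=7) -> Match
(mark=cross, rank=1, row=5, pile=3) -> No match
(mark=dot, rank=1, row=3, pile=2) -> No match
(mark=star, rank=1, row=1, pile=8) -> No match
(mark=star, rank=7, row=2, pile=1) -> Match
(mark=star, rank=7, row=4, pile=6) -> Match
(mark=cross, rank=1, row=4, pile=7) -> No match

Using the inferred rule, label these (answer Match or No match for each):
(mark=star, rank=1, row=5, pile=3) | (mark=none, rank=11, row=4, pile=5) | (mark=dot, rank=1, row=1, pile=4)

The rule appears to be: rank ≥ 3.
(mark=star, rank=1, row=5, pile=3): rank = 1, does not fit → No match. (mark=none, rank=11, row=4, pile=5): rank = 11, matches → Match. (mark=dot, rank=1, row=1, pile=4): rank = 1, does not fit → No match.

No match, Match, No match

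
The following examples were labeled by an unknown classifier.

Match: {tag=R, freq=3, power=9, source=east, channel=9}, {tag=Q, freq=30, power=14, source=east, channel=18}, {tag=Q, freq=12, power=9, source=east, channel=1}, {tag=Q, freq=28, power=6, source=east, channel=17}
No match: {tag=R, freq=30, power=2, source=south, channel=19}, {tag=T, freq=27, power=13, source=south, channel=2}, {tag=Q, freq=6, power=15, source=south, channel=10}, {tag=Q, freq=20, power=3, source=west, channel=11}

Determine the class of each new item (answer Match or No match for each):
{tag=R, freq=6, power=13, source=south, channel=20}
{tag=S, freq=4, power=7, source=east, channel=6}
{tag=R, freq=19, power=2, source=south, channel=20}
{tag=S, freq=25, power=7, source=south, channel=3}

No match, Match, No match, No match

A rule that fits every label: source is east — true of each 'Match' example, false of each 'No match' one.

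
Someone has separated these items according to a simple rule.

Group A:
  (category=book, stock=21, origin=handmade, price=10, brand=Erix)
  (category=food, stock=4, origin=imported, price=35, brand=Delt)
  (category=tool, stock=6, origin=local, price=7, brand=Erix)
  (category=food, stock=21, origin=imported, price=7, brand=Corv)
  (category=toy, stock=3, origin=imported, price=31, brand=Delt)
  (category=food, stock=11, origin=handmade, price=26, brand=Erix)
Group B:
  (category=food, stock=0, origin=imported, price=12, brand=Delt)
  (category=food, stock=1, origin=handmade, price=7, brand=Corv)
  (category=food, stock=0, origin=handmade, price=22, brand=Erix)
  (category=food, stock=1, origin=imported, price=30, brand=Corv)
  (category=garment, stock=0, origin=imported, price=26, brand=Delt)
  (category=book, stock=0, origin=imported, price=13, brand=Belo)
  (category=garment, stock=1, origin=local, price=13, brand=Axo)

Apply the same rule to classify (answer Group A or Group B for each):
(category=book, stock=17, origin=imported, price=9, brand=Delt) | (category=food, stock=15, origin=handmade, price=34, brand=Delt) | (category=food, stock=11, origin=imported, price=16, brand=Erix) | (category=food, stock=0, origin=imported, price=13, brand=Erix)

Group A, Group A, Group A, Group B

'Group A' ⟺ stock ≥ 3.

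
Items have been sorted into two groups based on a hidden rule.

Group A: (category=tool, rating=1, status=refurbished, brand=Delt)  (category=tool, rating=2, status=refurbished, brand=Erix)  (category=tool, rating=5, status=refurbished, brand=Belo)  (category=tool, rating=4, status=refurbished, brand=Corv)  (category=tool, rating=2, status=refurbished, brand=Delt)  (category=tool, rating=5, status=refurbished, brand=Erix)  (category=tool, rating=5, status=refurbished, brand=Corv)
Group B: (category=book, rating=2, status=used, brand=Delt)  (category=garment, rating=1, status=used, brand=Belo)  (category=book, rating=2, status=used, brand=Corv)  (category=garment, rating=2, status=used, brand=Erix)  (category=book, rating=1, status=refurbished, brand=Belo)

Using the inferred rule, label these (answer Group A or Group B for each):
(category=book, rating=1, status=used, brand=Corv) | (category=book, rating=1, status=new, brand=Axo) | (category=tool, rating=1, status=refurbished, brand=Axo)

Group B, Group B, Group A

Rule: category is tool. This holds for each 'Group A' example and fails for each 'Group B' one.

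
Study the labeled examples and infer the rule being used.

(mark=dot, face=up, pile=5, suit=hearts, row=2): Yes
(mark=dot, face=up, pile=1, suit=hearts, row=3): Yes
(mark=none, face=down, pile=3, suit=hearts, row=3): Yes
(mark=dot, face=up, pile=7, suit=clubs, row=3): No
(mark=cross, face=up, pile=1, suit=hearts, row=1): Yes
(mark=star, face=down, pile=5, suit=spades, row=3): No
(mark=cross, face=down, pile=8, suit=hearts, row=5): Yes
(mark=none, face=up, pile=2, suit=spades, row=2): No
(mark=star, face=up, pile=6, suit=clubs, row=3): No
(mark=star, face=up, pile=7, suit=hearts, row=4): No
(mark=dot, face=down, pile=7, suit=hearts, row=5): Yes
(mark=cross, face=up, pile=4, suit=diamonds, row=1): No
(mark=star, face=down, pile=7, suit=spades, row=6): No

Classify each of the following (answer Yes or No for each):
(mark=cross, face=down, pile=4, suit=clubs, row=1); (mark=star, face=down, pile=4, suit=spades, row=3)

The pattern is that an item is 'Yes' exactly when: suit is hearts AND row ≠ 4.
No: (mark=cross, face=down, pile=4, suit=clubs, row=1), since suit is clubs, row = 1. No: (mark=star, face=down, pile=4, suit=spades, row=3), since suit is spades, row = 3.

No, No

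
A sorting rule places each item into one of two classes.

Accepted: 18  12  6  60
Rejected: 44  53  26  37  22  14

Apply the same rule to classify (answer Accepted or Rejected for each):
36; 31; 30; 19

Accepted, Rejected, Accepted, Rejected

'Accepted' ⟺ multiple of 3.
36: Accepted (36 = 3·12). 31: Rejected (31 = 3·10 + 1). 30: Accepted (30 = 3·10). 19: Rejected (19 = 3·6 + 1).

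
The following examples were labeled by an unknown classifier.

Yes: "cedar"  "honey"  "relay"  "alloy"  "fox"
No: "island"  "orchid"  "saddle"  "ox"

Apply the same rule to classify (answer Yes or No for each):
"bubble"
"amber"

One predicate separates the groups cleanly: odd length.
"bubble": length 6 — does not fit, so No.
"amber": length 5 — satisfies this, so Yes.

No, Yes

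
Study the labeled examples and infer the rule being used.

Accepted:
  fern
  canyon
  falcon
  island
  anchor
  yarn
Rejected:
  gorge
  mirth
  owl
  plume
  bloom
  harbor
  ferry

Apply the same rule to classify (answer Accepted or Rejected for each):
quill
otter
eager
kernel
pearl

Rejected, Rejected, Rejected, Accepted, Rejected

The classifier is using: contains 'n'.
quill: Rejected (no 'n'). otter: Rejected (no 'n'). eager: Rejected (no 'n'). kernel: Accepted (has 'n'). pearl: Rejected (no 'n').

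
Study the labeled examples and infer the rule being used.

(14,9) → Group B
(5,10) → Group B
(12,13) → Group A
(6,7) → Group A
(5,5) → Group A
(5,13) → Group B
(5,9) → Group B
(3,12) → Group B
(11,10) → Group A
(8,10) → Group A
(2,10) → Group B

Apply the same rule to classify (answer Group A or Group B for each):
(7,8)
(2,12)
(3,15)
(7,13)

Group A, Group B, Group B, Group B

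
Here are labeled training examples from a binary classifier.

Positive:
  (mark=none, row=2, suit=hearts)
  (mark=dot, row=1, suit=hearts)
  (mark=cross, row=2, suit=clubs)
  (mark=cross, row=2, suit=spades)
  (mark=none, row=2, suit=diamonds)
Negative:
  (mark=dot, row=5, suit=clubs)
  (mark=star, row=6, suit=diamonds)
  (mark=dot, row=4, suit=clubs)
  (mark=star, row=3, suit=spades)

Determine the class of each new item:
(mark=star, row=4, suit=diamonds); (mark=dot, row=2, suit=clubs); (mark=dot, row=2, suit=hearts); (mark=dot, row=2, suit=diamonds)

Negative, Positive, Positive, Positive

All 'Positive' examples share one property — row ≤ 2 — and every 'Negative' example lacks it.
(mark=star, row=4, suit=diamonds): row = 4, does not pass → Negative. (mark=dot, row=2, suit=clubs): row = 2, passes → Positive. (mark=dot, row=2, suit=hearts): row = 2, passes → Positive. (mark=dot, row=2, suit=diamonds): row = 2, passes → Positive.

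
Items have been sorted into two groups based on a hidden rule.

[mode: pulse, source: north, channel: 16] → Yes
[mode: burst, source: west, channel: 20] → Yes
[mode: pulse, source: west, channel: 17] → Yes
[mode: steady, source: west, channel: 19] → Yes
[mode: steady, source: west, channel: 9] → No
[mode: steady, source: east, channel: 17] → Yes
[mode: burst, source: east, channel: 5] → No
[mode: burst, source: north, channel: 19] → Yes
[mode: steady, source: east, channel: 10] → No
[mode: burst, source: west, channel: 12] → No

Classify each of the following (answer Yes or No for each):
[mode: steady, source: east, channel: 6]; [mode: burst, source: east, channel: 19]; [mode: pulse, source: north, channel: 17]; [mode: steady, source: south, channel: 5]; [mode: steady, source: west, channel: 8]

The simplest hypothesis consistent with all the labels is: channel ≥ 16.

No, Yes, Yes, No, No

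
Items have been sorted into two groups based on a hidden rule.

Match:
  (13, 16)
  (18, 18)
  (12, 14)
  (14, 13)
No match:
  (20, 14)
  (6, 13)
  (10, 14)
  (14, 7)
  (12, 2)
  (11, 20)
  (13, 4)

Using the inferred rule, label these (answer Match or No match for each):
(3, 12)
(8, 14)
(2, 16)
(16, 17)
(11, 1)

No match, No match, No match, Match, No match

Every 'Match' example satisfies: |first − second| ≤ 3. None of the 'No match' examples do.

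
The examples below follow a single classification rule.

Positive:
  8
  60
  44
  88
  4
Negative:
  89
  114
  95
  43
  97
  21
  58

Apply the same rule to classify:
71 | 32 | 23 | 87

The pattern is that an item is 'Positive' exactly when: multiple of 4.
71: 71 = 4·17 + 3, does not satisfy this → Negative. 32: 32 = 4·8, satisfies this → Positive. 23: 23 = 4·5 + 3, does not satisfy this → Negative. 87: 87 = 4·21 + 3, does not satisfy this → Negative.

Negative, Positive, Negative, Negative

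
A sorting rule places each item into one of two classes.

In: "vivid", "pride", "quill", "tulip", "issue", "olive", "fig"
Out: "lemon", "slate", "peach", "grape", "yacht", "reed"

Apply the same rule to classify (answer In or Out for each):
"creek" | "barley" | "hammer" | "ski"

Out, Out, Out, In

Rule: contains 'i'. This holds for each 'In' example and fails for each 'Out' one.
Out: "creek", since no 'i'. Out: "barley", since no 'i'. Out: "hammer", since no 'i'. In: "ski", since has 'i'.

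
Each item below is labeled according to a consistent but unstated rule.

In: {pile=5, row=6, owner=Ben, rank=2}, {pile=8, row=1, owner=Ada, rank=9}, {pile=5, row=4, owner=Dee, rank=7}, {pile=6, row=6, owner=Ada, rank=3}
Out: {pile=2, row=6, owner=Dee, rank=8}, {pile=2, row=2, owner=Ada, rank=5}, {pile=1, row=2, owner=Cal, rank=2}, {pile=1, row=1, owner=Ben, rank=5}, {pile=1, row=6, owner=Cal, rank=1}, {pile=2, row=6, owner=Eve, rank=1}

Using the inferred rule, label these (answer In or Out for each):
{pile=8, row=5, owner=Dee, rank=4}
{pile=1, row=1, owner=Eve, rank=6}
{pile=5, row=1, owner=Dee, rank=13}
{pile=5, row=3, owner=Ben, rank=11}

In, Out, In, In

Every 'In' example satisfies: pile ≥ 5. None of the 'Out' examples do.
{pile=8, row=5, owner=Dee, rank=4}: pile = 8 — meets the rule, so In. {pile=1, row=1, owner=Eve, rank=6}: pile = 1 — does not fit, so Out. {pile=5, row=1, owner=Dee, rank=13}: pile = 5 — meets the rule, so In. {pile=5, row=3, owner=Ben, rank=11}: pile = 5 — meets the rule, so In.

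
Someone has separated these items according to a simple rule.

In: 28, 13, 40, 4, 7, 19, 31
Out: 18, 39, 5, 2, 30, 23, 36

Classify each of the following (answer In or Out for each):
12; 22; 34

Comparing the two groups points to one rule — ≡ 1 (mod 3).
12: 12 mod 3 = 0, does not satisfy this → Out. 22: 22 mod 3 = 1, checks out → In. 34: 34 mod 3 = 1, checks out → In.

Out, In, In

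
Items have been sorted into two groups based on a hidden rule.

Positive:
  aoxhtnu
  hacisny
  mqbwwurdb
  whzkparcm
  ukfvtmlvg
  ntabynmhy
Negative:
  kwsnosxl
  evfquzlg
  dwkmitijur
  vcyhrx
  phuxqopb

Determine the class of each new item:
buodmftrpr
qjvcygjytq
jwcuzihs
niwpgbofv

Checking candidate rules against both groups, what survives is: odd length.
buodmftrpr: Negative (length 10).
qjvcygjytq: Negative (length 10).
jwcuzihs: Negative (length 8).
niwpgbofv: Positive (length 9).

Negative, Negative, Negative, Positive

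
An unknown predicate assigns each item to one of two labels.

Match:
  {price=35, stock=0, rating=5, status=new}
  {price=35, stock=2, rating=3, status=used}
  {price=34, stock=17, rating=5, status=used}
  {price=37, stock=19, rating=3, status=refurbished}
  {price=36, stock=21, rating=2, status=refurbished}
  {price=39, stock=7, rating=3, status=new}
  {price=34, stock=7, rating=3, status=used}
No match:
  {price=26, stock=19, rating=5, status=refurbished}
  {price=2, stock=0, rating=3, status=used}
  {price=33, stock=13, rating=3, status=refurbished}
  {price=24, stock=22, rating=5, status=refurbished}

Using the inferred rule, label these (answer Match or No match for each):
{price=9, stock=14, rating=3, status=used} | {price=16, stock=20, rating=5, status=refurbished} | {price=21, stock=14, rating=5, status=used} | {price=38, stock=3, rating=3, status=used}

No match, No match, No match, Match

Rule: price ≥ 34. This holds for each 'Match' example and fails for each 'No match' one.
{price=9, stock=14, rating=3, status=used}: price = 9 — fails the rule, so No match. {price=16, stock=20, rating=5, status=refurbished}: price = 16 — fails the rule, so No match. {price=21, stock=14, rating=5, status=used}: price = 21 — fails the rule, so No match. {price=38, stock=3, rating=3, status=used}: price = 38 — matches, so Match.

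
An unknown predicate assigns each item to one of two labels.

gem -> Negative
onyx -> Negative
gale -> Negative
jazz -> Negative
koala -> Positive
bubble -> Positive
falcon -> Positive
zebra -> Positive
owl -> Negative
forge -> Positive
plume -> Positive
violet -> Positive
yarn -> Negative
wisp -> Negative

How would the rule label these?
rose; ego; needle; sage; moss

The rule appears to be: length ≥ 5.

Negative, Negative, Positive, Negative, Negative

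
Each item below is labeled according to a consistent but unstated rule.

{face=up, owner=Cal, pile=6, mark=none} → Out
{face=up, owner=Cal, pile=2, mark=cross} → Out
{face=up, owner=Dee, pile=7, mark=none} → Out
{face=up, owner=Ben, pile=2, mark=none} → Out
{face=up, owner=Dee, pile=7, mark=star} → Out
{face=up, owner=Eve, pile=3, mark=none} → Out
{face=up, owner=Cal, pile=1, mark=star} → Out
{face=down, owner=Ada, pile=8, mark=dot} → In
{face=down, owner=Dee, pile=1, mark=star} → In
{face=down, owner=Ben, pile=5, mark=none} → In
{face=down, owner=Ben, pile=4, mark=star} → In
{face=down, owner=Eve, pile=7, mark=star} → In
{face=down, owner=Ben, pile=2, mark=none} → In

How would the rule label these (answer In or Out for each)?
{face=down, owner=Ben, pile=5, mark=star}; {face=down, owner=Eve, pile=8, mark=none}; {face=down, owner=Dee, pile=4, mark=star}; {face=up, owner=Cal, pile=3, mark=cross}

Rule: face is down. This holds for each 'In' example and fails for each 'Out' one.
{face=down, owner=Ben, pile=5, mark=star}: face is down — qualifies, so In.
{face=down, owner=Eve, pile=8, mark=none}: face is down — qualifies, so In.
{face=down, owner=Dee, pile=4, mark=star}: face is down — qualifies, so In.
{face=up, owner=Cal, pile=3, mark=cross}: face is up — doesn't qualify, so Out.

In, In, In, Out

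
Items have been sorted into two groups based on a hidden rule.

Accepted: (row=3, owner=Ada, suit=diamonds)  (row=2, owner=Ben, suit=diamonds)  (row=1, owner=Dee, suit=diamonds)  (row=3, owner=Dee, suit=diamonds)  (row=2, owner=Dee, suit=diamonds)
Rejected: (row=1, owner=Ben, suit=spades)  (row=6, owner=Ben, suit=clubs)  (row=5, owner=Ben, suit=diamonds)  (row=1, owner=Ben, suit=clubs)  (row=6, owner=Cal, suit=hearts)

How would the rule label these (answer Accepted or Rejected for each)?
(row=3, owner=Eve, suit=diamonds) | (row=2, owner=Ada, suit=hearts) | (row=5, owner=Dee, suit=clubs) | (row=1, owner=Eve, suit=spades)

Accepted, Rejected, Rejected, Rejected

The rule appears to be: suit is diamonds AND row ≤ 3.
(row=3, owner=Eve, suit=diamonds): Accepted (suit is diamonds, row = 3). (row=2, owner=Ada, suit=hearts): Rejected (suit is hearts, row = 2). (row=5, owner=Dee, suit=clubs): Rejected (suit is clubs, row = 5). (row=1, owner=Eve, suit=spades): Rejected (suit is spades, row = 1).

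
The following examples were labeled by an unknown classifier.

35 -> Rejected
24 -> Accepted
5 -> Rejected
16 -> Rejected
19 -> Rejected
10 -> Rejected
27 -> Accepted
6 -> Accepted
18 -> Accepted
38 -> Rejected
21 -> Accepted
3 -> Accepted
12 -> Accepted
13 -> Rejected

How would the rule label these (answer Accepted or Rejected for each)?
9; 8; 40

Accepted, Rejected, Rejected

Checking candidate rules against both groups, what survives is: multiple of 3.
9: 9 = 3·3 — passes, so Accepted. 8: 8 = 3·2 + 2 — does not pass, so Rejected. 40: 40 = 3·13 + 1 — does not pass, so Rejected.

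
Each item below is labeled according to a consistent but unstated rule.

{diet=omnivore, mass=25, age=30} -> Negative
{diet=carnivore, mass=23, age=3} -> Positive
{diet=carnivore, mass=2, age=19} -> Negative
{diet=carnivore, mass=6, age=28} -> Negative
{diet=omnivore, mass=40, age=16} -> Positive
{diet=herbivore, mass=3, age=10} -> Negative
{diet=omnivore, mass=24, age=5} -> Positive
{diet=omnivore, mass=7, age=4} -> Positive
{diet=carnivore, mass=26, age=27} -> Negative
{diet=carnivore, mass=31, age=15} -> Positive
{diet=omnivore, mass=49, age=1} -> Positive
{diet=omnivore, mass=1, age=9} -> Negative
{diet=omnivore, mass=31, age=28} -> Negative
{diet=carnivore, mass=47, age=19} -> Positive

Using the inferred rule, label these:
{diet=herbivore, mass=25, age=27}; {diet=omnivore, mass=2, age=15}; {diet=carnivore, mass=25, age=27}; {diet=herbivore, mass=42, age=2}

Negative, Negative, Negative, Positive

The classifier is using: mass ≥ 6 AND age ≤ 19.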